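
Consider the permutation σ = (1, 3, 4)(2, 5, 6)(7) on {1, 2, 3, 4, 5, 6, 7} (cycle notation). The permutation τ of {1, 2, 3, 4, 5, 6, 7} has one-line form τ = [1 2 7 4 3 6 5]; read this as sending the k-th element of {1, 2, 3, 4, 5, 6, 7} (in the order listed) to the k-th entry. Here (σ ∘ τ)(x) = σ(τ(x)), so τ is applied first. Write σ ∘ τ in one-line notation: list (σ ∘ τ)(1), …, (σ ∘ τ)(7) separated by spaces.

(σ ∘ τ)(x) = σ(τ(x)). Computing each image: σ(τ(1)) = σ(1) = 3, σ(τ(2)) = σ(2) = 5, σ(τ(3)) = σ(7) = 7, σ(τ(4)) = σ(4) = 1, σ(τ(5)) = σ(3) = 4, σ(τ(6)) = σ(6) = 2, σ(τ(7)) = σ(5) = 6.
Hence σ ∘ τ = [3 5 7 1 4 2 6].

3 5 7 1 4 2 6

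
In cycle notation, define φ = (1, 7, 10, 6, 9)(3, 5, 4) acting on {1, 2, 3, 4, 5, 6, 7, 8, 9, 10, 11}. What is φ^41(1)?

7

1 lies in the 5-cycle (1, 7, 10, 6, 9).
On a 5-cycle, φ^5 is the identity, so φ^41 = φ^1 there (41 ≡ 1 mod 5).
Advancing 1 step from 1: 1 → 7.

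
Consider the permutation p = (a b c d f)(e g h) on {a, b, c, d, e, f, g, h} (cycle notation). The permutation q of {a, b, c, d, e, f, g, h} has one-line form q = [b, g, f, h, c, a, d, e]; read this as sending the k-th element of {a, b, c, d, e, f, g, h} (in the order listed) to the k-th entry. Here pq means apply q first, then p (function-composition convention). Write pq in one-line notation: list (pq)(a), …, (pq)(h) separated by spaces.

(pq)(x) = p(q(x)). Computing each image: p(q(a)) = p(b) = c, p(q(b)) = p(g) = h, p(q(c)) = p(f) = a, p(q(d)) = p(h) = e, p(q(e)) = p(c) = d, p(q(f)) = p(a) = b, p(q(g)) = p(d) = f, p(q(h)) = p(e) = g.
Hence pq = [c h a e d b f g].

c h a e d b f g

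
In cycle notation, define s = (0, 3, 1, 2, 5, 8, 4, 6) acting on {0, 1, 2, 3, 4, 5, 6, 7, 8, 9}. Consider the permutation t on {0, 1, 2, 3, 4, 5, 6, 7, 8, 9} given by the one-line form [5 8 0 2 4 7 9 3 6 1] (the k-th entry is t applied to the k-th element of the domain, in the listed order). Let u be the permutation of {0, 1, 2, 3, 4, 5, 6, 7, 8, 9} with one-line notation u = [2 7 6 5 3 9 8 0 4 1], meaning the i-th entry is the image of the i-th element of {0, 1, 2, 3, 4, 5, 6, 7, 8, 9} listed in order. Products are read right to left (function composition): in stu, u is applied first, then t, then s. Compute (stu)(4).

5

(stu)(4) = s(t(u(4))). u(4) = 3, then t(3) = 2, then s(2) = 5, so the result is 5.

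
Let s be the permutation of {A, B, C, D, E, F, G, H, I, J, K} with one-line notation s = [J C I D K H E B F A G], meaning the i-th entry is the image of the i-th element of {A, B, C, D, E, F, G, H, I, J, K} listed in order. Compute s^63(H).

Tracing H → B → … returns to H after 5 steps, so H lies in a 5-cycle (B C I F H).
Powers repeat with period 5 on this cycle, and 63 mod 5 = 3, so s^63(H) = s^3(H).
Advancing 3 steps from H: H → B → C → I.

I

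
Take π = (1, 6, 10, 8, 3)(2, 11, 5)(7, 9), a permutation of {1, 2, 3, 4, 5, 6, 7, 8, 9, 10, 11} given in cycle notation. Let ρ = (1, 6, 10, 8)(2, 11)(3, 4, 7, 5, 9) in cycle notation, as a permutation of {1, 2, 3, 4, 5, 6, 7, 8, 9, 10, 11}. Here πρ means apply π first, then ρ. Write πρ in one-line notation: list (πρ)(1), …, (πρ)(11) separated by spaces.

10 2 6 7 11 8 3 4 5 1 9

(πρ)(x) = ρ(π(x)). Computing each image: ρ(π(1)) = ρ(6) = 10, ρ(π(2)) = ρ(11) = 2, ρ(π(3)) = ρ(1) = 6, ρ(π(4)) = ρ(4) = 7, ρ(π(5)) = ρ(2) = 11, ρ(π(6)) = ρ(10) = 8, ρ(π(7)) = ρ(9) = 3, ρ(π(8)) = ρ(3) = 4, ρ(π(9)) = ρ(7) = 5, ρ(π(10)) = ρ(8) = 1, ρ(π(11)) = ρ(5) = 9.
Hence πρ = [10 2 6 7 11 8 3 4 5 1 9].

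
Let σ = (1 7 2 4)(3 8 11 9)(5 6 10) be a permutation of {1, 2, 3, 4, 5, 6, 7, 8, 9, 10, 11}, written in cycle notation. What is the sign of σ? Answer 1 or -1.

1

The cycle lengths are 4, 4, 3.
A cycle is odd iff its length is even; σ has 2 even-length cycles, so sgn(σ) = (−1)^2 and σ is even.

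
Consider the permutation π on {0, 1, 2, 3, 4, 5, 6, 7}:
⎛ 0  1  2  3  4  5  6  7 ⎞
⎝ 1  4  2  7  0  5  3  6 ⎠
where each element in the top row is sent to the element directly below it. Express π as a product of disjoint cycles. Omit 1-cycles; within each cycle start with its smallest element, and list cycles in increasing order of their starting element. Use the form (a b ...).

Iterating π from 0 gives 0 → 1 → 4 → 0; that is the 3-cycle (0 1 4).
Continuing from each remaining unvisited element yields (0 1 4)(3 7 6).

(0 1 4)(3 7 6)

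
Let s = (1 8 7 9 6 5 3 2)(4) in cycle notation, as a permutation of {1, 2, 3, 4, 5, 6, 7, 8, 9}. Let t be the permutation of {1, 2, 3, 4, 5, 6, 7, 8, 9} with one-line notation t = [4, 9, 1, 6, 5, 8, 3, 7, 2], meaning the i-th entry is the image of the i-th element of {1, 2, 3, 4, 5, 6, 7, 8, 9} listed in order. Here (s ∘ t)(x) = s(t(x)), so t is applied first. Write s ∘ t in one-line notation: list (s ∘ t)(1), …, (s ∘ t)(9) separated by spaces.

4 6 8 5 3 7 2 9 1

(s ∘ t)(x) = s(t(x)). Computing each image: s(t(1)) = s(4) = 4, s(t(2)) = s(9) = 6, s(t(3)) = s(1) = 8, s(t(4)) = s(6) = 5, s(t(5)) = s(5) = 3, s(t(6)) = s(8) = 7, s(t(7)) = s(3) = 2, s(t(8)) = s(7) = 9, s(t(9)) = s(2) = 1.
Hence s ∘ t = [4 6 8 5 3 7 2 9 1].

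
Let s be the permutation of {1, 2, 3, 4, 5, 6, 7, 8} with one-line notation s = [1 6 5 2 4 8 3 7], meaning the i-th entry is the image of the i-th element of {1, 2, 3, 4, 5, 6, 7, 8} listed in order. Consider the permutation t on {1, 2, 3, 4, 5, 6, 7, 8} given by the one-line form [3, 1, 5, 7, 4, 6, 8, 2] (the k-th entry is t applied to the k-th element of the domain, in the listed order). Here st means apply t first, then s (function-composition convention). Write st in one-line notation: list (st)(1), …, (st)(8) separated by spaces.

(st)(x) = s(t(x)). Computing each image: s(t(1)) = s(3) = 5, s(t(2)) = s(1) = 1, s(t(3)) = s(5) = 4, s(t(4)) = s(7) = 3, s(t(5)) = s(4) = 2, s(t(6)) = s(6) = 8, s(t(7)) = s(8) = 7, s(t(8)) = s(2) = 6.
Hence st = [5 1 4 3 2 8 7 6].

5 1 4 3 2 8 7 6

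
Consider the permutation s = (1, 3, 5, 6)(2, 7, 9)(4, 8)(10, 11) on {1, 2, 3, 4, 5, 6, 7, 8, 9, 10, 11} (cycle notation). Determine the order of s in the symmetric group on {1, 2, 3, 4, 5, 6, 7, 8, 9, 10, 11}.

The disjoint cycles have lengths 4, 3, 2, 2.
The order of s is the least common multiple of its cycle lengths: lcm(4, 3, 2, 2) = 12.

12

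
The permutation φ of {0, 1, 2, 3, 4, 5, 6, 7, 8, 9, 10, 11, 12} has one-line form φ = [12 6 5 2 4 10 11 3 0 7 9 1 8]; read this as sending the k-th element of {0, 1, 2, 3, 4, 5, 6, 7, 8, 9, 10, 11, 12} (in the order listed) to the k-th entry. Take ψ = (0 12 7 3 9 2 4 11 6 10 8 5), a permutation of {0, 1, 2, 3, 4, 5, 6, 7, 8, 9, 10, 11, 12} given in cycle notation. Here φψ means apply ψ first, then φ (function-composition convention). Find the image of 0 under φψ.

(φψ)(0) = φ(ψ(0)). ψ(0) = 12, then φ(12) = 8. So (φψ)(0) = 8.

8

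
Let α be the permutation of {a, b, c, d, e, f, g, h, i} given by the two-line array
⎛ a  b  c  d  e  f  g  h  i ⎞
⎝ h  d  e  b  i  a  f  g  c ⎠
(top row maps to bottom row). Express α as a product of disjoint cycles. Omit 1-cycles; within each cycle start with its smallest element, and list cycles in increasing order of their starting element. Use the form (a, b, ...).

(a, h, g, f)(b, d)(c, e, i)

Start at a and follow images: a → h → g → f → a, giving the cycle (a, h, g, f).
Repeating from the next unused element and collecting all non-trivial cycles gives (a, h, g, f)(b, d)(c, e, i).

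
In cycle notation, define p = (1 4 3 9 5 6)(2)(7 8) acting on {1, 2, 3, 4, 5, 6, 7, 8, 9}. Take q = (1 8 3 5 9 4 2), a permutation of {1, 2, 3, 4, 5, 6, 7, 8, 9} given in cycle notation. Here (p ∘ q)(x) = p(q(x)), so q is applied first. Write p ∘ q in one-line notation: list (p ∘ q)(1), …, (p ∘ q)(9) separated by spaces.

7 4 6 2 5 1 8 9 3

(p ∘ q)(x) = p(q(x)). Computing each image: p(q(1)) = p(8) = 7, p(q(2)) = p(1) = 4, p(q(3)) = p(5) = 6, p(q(4)) = p(2) = 2, p(q(5)) = p(9) = 5, p(q(6)) = p(6) = 1, p(q(7)) = p(7) = 8, p(q(8)) = p(3) = 9, p(q(9)) = p(4) = 3.
Hence p ∘ q = [7 4 6 2 5 1 8 9 3].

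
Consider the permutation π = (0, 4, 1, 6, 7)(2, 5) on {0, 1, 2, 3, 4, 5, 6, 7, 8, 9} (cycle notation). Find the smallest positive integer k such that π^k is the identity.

The cycle type of π is (5, 2, 1, 1, 1).
The order of π is the least common multiple of its cycle lengths: lcm(5, 2) = 10.

10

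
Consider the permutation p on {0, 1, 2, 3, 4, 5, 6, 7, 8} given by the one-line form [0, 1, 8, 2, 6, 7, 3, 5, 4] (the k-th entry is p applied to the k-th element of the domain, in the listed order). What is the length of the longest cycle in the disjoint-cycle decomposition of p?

5

Decomposing into disjoint cycles gives (2 8 4 6 3)(5 7); the longest has length 5.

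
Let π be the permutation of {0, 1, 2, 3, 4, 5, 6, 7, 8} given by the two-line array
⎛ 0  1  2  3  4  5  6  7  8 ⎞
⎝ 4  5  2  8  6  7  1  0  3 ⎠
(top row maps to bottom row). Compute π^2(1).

Tracing 1 → 5 → … returns to 1 after 6 steps, so 1 lies in a 6-cycle (0, 4, 6, 1, 5, 7).
Advancing 2 steps from 1: 1 → 5 → 7.

7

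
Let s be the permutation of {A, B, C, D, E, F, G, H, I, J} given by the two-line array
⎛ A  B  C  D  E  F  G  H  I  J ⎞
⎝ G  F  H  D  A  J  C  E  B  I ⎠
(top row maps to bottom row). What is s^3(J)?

F

Tracing J → I → … returns to J after 4 steps, so J lies in a 4-cycle (B F J I).
Advancing 3 steps from J: J → I → B → F.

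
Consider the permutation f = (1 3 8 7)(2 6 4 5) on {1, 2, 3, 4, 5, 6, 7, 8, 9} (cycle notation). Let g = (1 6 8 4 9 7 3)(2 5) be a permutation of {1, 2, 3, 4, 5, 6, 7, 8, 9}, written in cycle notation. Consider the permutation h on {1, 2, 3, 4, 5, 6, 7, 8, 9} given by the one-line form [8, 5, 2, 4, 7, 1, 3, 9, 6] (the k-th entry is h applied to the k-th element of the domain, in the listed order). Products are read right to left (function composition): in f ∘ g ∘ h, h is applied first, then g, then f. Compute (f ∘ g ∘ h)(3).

(f ∘ g ∘ h)(3) = f(g(h(3))). h(3) = 2, then g(2) = 5, then f(5) = 2, so the result is 2.

2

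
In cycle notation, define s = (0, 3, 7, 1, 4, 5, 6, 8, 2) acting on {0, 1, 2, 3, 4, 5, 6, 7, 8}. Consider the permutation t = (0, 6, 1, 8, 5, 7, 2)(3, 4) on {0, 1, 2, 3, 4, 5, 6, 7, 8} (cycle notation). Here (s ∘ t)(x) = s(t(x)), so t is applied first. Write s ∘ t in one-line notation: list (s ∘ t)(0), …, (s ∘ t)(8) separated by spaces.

8 2 3 5 7 1 4 0 6

Chase each element through t then s: 0 → 6 → 8; 1 → 8 → 2; 2 → 0 → 3; 3 → 4 → 5; 4 → 3 → 7; 5 → 7 → 1; 6 → 1 → 4; 7 → 2 → 0; 8 → 5 → 6.
So s ∘ t in one-line form is 8 2 3 5 7 1 4 0 6.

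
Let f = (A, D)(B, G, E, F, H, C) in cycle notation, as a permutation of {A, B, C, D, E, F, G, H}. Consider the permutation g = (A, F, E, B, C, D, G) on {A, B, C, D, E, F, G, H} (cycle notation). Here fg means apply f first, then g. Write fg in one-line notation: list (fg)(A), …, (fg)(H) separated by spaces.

G A C F E H B D

For each element, apply f then g: A → D → G; B → G → A; C → B → C; D → A → F; E → F → E; F → H → H; G → E → B; H → C → D.
Collecting the images, fg = [G A C F E H B D].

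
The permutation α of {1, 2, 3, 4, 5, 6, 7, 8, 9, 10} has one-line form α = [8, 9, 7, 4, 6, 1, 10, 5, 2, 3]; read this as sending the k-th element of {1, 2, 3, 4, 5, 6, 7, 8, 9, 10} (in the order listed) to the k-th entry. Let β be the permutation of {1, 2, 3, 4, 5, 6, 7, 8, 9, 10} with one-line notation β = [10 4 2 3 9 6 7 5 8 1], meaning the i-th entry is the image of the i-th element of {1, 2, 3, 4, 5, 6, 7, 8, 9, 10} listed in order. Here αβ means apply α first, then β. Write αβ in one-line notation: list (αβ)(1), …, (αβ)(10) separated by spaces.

5 8 7 3 6 10 1 9 4 2

For each element, apply α then β: 1 → 8 → 5; 2 → 9 → 8; 3 → 7 → 7; 4 → 4 → 3; 5 → 6 → 6; 6 → 1 → 10; 7 → 10 → 1; 8 → 5 → 9; 9 → 2 → 4; 10 → 3 → 2.
Collecting the images, αβ = [5 8 7 3 6 10 1 9 4 2].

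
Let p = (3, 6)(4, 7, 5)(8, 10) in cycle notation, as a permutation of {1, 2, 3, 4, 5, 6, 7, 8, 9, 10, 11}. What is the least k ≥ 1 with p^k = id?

6

The cycle type of p is (3, 2, 2, 1, 1, 1, 1).
The order is lcm(3, 2, 2) = 6.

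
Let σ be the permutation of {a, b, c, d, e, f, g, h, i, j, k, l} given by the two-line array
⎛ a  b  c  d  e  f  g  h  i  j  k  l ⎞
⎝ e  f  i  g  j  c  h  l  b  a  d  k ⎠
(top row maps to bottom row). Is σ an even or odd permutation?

odd

In disjoint-cycle form the cycle lengths are 5, 4, 3.
A cycle is odd iff its length is even; σ has 1 even-length cycle, so sgn(σ) = (−1)^1 and σ is odd.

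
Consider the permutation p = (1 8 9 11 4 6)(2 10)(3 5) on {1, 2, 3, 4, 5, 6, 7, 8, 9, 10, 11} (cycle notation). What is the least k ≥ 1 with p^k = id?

The cycle type of p is (6, 2, 2, 1).
The order is lcm(6, 2, 2) = 6.

6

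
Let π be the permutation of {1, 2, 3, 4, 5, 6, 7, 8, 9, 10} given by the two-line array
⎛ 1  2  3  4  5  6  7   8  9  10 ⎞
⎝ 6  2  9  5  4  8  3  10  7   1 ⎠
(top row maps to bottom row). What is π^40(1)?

1

Tracing 1 → 6 → … returns to 1 after 4 steps, so 1 lies in a 4-cycle (1 6 8 10).
Powers repeat with period 4 on this cycle, and 40 mod 4 = 0, so π^40(1) = π^0(1).
So π^40(1) = 1.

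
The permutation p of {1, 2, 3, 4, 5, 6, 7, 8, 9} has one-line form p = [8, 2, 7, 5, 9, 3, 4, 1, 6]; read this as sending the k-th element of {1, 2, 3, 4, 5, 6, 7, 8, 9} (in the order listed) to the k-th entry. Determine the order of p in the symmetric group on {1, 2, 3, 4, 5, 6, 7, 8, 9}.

6

Decomposing into disjoint cycles gives cycle lengths 6, 2, 1.
The order of p is the least common multiple of its cycle lengths: lcm(6, 2) = 6.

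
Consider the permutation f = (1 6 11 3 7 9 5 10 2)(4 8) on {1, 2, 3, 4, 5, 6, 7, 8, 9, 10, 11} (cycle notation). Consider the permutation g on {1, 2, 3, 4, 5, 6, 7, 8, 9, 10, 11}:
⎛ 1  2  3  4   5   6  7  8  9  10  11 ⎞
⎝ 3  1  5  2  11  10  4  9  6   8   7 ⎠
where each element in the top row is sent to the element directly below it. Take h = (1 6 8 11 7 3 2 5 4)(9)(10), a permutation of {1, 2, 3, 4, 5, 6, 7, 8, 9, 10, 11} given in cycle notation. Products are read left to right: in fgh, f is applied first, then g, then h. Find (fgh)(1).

10

Chase 1: f(1) = 6; g(6) = 10; h(10) = 10. Hence (fgh)(1) = 10.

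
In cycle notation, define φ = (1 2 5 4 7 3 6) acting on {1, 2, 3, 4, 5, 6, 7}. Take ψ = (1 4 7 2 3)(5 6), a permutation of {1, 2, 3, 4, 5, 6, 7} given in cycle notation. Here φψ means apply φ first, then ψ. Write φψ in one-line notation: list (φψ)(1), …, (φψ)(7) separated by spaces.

(φψ)(x) = ψ(φ(x)). Computing each image: ψ(φ(1)) = ψ(2) = 3, ψ(φ(2)) = ψ(5) = 6, ψ(φ(3)) = ψ(6) = 5, ψ(φ(4)) = ψ(7) = 2, ψ(φ(5)) = ψ(4) = 7, ψ(φ(6)) = ψ(1) = 4, ψ(φ(7)) = ψ(3) = 1.
Hence φψ = [3 6 5 2 7 4 1].

3 6 5 2 7 4 1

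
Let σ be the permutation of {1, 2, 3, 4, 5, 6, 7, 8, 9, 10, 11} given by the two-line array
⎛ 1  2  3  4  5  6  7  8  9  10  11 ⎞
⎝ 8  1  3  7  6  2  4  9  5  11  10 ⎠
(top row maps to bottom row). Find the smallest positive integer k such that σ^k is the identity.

The disjoint-cycle form of σ has cycle lengths 6, 2, 2, 1.
Since disjoint cycles commute, ord(σ) = lcm(6, 2, 2) = 6.

6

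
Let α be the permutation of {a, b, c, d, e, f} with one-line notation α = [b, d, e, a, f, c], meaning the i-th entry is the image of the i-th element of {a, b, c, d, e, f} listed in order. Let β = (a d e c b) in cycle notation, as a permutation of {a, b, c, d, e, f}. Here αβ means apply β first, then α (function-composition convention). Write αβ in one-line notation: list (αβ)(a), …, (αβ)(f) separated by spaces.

(αβ)(x) = α(β(x)). Computing each image: α(β(a)) = α(d) = a, α(β(b)) = α(a) = b, α(β(c)) = α(b) = d, α(β(d)) = α(e) = f, α(β(e)) = α(c) = e, α(β(f)) = α(f) = c.
Hence αβ = [a b d f e c].

a b d f e c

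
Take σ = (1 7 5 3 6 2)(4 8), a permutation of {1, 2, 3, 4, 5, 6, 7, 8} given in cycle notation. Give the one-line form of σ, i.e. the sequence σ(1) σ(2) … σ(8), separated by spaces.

7 1 6 8 3 2 5 4

Each element maps to the next entry in its cycle (wrapping to the front): 1↦7, 2↦1, 3↦6, 4↦8, 5↦3, 6↦2, 7↦5, 8↦4.
Listing these in domain order gives 7 1 6 8 3 2 5 4.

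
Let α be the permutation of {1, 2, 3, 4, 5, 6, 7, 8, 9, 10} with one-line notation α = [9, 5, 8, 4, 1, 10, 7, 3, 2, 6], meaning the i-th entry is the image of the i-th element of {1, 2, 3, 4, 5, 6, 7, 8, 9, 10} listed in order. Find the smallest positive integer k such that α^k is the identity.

Writing α as disjoint cycles, the cycle lengths are 4, 2, 2, 1, 1.
Since disjoint cycles commute, ord(α) = lcm(4, 2, 2) = 4.

4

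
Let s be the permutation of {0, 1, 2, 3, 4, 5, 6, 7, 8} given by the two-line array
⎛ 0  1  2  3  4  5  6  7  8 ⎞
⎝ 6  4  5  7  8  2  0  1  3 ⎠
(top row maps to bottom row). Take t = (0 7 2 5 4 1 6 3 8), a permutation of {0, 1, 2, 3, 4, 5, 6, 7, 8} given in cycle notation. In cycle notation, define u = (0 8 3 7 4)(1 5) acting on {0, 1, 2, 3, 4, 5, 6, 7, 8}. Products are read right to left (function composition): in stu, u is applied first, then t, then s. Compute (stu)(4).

1

Chase 4: u(4) = 0; t(0) = 7; s(7) = 1. Hence (stu)(4) = 1.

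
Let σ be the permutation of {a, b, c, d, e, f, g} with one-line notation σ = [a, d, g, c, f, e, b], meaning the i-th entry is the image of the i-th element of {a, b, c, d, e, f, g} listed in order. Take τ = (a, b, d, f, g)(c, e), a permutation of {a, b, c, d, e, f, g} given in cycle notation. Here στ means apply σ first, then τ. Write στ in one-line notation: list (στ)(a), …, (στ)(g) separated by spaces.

Chase each element through σ then τ: a → a → b; b → d → f; c → g → a; d → c → e; e → f → g; f → e → c; g → b → d.
Collecting the images, στ = [b f a e g c d].

b f a e g c d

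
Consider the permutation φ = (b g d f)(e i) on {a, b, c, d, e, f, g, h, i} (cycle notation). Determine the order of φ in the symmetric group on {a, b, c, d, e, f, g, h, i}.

The cycle type of φ is (4, 2, 1, 1, 1).
Since disjoint cycles commute, ord(φ) = lcm(4, 2) = 4.

4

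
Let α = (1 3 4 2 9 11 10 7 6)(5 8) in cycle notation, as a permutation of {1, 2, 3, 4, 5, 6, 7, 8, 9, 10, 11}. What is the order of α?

18

The disjoint cycles have lengths 9, 2.
The order is lcm(9, 2) = 18.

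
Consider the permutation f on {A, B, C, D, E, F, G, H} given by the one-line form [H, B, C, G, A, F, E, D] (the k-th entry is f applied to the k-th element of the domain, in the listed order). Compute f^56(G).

Tracing G → E → … returns to G after 5 steps, so G lies in a 5-cycle (A H D G E).
Powers repeat with period 5 on this cycle, and 56 mod 5 = 1, so f^56(G) = f^1(G).
Advancing 1 step from G: G → E.

E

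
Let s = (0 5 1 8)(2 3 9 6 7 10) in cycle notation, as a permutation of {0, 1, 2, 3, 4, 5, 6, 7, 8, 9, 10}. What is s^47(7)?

7 lies in the 6-cycle (2 3 9 6 7 10).
Powers repeat with period 6 on this cycle, and 47 mod 6 = 5, so s^47(7) = s^5(7).
Advancing 5 steps from 7: 7 → 10 → 2 → 3 → 9 → 6.

6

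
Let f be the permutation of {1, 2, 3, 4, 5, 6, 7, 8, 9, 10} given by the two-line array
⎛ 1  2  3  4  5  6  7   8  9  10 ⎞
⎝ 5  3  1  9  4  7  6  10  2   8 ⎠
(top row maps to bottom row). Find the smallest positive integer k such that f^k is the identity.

Writing f as disjoint cycles, the cycle lengths are 6, 2, 2.
The order is lcm(6, 2, 2) = 6.

6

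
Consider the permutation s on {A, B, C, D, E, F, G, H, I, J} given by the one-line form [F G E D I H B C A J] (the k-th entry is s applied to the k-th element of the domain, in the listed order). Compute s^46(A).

E

Tracing A → F → … returns to A after 6 steps, so A lies in a 6-cycle (A F H C E I).
On a 6-cycle, s^6 is the identity, so s^46 = s^4 there (46 ≡ 4 mod 6).
Stepping 4 places around the cycle: A → F → H → C → E.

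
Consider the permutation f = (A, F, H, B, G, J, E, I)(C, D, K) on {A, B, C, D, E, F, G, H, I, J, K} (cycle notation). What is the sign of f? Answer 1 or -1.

The cycle lengths are 8, 3.
A cycle is odd iff its length is even; f has 1 even-length cycle, so sgn(f) = (−1)^1 and f is odd.

-1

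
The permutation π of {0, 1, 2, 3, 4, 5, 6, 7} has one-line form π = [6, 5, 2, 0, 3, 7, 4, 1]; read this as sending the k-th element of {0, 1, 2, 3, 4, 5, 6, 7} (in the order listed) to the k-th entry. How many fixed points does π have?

1

The fixed points (elements with π(x) = x) are {2}, so there is 1.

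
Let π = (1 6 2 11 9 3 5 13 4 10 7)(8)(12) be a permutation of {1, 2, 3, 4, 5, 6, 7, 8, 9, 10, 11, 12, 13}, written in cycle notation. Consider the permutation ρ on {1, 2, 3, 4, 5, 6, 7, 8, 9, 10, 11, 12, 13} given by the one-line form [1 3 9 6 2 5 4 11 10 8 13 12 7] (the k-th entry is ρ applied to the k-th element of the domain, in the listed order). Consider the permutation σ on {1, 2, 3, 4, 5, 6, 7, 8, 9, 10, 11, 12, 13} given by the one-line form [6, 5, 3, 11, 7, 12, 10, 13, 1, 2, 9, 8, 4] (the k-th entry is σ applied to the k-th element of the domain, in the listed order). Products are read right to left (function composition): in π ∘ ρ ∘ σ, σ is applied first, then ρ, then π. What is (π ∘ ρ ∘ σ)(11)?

7

(π ∘ ρ ∘ σ)(11) = π(ρ(σ(11))). σ(11) = 9, then ρ(9) = 10, then π(10) = 7, so the result is 7.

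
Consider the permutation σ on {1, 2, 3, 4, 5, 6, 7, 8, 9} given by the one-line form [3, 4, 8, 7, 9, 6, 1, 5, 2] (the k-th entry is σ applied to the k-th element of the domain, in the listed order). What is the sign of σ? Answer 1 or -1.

In disjoint-cycle form the cycle lengths are 8, 1.
A cycle of length ℓ contributes ℓ−1 transpositions, so σ is a product of 7 transpositions — odd.

-1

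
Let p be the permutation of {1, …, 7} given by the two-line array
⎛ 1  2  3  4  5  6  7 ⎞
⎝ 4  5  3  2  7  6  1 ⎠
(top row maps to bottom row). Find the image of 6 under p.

6

The entry below 6 in the array is 6, so p(6) = 6.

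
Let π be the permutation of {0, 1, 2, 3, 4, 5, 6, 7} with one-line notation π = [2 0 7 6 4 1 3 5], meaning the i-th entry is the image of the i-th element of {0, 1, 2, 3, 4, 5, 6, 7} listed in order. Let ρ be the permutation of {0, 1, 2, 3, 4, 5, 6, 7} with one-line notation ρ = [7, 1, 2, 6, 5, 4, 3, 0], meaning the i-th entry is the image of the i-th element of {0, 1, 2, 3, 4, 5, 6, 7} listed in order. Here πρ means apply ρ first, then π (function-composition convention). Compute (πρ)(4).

ρ(4) = 5, then π(5) = 1; composing gives (πρ)(4) = 1.

1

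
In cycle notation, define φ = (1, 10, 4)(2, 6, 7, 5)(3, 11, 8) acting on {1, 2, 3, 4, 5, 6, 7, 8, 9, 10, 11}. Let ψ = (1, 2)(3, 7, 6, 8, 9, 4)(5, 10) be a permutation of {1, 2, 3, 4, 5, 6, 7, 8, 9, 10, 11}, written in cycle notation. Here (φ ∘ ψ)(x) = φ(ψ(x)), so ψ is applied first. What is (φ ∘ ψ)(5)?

4

(φ ∘ ψ)(5) = φ(ψ(5)). ψ(5) = 10, then φ(10) = 4. So (φ ∘ ψ)(5) = 4.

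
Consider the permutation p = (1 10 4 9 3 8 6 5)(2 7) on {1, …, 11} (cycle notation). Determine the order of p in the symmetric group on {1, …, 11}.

The disjoint cycles have lengths 8, 2, 1.
The order of p is the least common multiple of its cycle lengths: lcm(8, 2) = 8.

8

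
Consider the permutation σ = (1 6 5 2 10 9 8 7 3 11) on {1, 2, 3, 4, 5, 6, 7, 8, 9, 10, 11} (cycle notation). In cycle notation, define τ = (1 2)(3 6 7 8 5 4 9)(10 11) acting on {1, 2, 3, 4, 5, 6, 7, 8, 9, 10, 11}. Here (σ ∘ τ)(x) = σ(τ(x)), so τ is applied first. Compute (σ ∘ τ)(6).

3

τ(6) = 7, then σ(7) = 3; composing gives (σ ∘ τ)(6) = 3.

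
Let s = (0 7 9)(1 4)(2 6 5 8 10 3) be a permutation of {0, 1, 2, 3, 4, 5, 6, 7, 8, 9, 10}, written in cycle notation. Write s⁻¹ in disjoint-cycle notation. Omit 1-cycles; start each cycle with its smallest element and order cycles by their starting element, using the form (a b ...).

(0 9 7)(1 4)(2 3 10 8 5 6)

Inverting a permutation written in cycle notation just reverses the order within every cycle.
Reversing each cycle of s and rotating so the smallest element leads gives (0 9 7)(1 4)(2 3 10 8 5 6).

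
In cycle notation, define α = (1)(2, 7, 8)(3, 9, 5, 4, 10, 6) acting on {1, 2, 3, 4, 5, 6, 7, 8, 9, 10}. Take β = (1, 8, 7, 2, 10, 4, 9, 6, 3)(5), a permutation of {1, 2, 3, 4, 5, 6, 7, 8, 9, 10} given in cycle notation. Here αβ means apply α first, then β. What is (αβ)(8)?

10

(αβ)(8) = β(α(8)). α(8) = 2, then β(2) = 10. So (αβ)(8) = 10.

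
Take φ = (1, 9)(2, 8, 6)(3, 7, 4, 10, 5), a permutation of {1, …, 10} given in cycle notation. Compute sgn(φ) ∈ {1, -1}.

The cycle lengths are 5, 3, 2.
A cycle is odd iff its length is even; φ has 1 even-length cycle, so sgn(φ) = (−1)^1 and φ is odd.

-1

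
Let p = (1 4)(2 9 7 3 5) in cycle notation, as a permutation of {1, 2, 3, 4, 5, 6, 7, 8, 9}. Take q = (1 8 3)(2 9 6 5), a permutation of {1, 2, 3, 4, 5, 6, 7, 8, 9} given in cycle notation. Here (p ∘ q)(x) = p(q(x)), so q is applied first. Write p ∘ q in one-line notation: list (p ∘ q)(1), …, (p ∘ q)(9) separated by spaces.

8 7 4 1 9 2 3 5 6

Chase each element through q then p: 1 → 8 → 8; 2 → 9 → 7; 3 → 1 → 4; 4 → 4 → 1; 5 → 2 → 9; 6 → 5 → 2; 7 → 7 → 3; 8 → 3 → 5; 9 → 6 → 6.
So p ∘ q in one-line form is 8 7 4 1 9 2 3 5 6.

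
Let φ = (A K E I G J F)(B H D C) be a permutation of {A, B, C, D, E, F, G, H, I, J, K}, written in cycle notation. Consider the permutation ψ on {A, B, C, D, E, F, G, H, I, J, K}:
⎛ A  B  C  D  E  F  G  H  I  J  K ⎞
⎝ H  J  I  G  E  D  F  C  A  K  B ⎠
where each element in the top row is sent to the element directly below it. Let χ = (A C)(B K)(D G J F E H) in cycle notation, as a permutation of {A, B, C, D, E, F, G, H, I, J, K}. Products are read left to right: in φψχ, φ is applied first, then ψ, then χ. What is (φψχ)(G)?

Chase G: φ(G) = J; ψ(J) = K; χ(K) = B. Hence (φψχ)(G) = B.

B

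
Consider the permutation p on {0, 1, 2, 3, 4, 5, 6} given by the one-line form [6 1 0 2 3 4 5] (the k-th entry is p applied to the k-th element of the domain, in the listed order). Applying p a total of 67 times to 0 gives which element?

6

Tracing 0 → 6 → … returns to 0 after 6 steps, so 0 lies in a 6-cycle (0, 6, 5, 4, 3, 2).
Since the cycle has length 6, p^67 acts on it the same as p^1 (67 mod 6 = 1).
Stepping 1 place around the cycle: 0 → 6.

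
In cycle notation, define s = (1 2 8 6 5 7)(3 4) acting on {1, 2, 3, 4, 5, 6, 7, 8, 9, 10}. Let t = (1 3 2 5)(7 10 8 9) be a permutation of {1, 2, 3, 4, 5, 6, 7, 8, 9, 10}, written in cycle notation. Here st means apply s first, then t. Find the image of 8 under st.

6

s(8) = 6, then t(6) = 6; composing gives (st)(8) = 6.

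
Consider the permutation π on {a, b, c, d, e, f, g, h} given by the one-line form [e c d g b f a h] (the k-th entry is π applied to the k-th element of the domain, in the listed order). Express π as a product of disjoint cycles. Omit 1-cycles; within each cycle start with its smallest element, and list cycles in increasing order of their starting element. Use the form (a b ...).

(a e b c d g)

From a: a → e → b → c → d → g → a, closing the cycle (a e b c d g).
Continuing from each remaining unvisited element yields (a e b c d g).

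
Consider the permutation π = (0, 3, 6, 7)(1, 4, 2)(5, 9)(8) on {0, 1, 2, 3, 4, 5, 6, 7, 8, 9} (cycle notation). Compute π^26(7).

7 lies in the 4-cycle (0, 3, 6, 7).
Since the cycle has length 4, π^26 acts on it the same as π^2 (26 mod 4 = 2).
Stepping 2 places around the cycle: 7 → 0 → 3.

3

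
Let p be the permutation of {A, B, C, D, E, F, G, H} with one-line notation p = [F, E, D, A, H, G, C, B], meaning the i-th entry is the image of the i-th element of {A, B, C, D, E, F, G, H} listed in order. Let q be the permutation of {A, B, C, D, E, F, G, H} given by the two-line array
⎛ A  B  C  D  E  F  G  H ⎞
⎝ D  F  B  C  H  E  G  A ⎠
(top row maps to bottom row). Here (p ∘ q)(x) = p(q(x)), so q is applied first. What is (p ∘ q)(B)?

First apply q: q(B) = F, then p(F) = G. Thus (p ∘ q)(B) = G.

G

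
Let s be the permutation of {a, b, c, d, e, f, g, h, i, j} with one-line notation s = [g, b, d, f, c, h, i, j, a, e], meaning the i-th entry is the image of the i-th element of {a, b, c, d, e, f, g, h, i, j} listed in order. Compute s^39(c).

h

Tracing c → d → … returns to c after 6 steps, so c lies in a 6-cycle (c, d, f, h, j, e).
On a 6-cycle, s^6 is the identity, so s^39 = s^3 there (39 ≡ 3 mod 6).
Stepping 3 places around the cycle: c → d → f → h.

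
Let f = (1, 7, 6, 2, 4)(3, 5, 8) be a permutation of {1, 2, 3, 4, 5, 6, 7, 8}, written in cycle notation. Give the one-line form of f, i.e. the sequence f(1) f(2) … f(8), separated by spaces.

7 4 5 1 8 2 6 3

Each element maps to the next entry in its cycle (wrapping to the front): 1↦7, 2↦4, 3↦5, 4↦1, 5↦8, 6↦2, 7↦6, 8↦3.
Listing these in domain order gives 7 4 5 1 8 2 6 3.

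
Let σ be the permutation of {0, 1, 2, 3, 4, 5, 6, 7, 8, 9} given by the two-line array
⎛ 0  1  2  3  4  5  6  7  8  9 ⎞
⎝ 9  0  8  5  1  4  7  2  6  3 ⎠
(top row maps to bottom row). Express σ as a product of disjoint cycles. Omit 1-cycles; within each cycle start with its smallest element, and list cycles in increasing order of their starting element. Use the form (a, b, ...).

Start at 0 and follow images: 0 → 9 → 3 → 5 → 4 → 1 → 0, giving the cycle (0, 9, 3, 5, 4, 1).
Continuing from each remaining unvisited element yields (0, 9, 3, 5, 4, 1)(2, 8, 6, 7).

(0, 9, 3, 5, 4, 1)(2, 8, 6, 7)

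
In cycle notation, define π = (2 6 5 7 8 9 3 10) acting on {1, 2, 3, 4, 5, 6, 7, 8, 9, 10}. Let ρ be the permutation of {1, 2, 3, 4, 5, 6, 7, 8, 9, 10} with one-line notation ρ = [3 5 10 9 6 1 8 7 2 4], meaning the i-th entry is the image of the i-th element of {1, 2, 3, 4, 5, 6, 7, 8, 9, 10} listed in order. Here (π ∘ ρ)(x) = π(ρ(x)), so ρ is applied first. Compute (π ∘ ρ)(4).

First apply ρ: ρ(4) = 9, then π(9) = 3. Thus (π ∘ ρ)(4) = 3.

3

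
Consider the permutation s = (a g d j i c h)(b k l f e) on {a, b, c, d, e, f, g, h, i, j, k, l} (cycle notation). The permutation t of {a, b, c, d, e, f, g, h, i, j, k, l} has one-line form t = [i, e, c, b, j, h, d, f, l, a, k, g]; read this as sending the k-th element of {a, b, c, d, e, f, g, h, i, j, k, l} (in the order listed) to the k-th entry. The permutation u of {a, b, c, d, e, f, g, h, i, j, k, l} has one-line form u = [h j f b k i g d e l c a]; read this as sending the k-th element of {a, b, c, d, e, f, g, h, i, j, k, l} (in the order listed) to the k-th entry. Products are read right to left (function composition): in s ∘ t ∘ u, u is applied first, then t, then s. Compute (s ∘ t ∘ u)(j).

d

Apply the permutations in order: u(j) = l, then t(l) = g, then s(g) = d. So (s ∘ t ∘ u)(j) = d.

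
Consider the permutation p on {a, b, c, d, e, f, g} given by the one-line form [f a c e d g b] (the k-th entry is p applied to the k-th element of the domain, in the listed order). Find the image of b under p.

b is element number 2 of the domain, and entry number 2 of the one-line form is a, so p(b) = a.

a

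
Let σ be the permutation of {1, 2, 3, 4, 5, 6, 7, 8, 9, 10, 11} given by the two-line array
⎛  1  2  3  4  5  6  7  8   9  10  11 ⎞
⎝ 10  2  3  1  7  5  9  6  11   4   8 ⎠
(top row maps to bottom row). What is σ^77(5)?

6

Tracing 5 → 7 → … returns to 5 after 6 steps, so 5 lies in a 6-cycle (5, 7, 9, 11, 8, 6).
Powers repeat with period 6 on this cycle, and 77 mod 6 = 5, so σ^77(5) = σ^5(5).
Advancing 5 steps from 5: 5 → 7 → 9 → 11 → 8 → 6.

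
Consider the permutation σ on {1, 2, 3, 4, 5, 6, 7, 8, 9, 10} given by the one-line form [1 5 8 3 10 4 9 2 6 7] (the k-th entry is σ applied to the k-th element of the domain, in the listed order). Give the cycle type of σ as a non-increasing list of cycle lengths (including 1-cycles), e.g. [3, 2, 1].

The disjoint cycles are (1)(2 5 10 7 9 6 4 3 8), with lengths 9, 1 in non-increasing order.

[9, 1]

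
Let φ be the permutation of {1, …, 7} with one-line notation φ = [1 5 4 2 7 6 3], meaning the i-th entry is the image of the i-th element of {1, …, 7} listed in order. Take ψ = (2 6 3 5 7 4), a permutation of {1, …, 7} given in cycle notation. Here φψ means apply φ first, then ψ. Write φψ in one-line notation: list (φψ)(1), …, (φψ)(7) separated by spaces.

(φψ)(x) = ψ(φ(x)). Computing each image: ψ(φ(1)) = ψ(1) = 1, ψ(φ(2)) = ψ(5) = 7, ψ(φ(3)) = ψ(4) = 2, ψ(φ(4)) = ψ(2) = 6, ψ(φ(5)) = ψ(7) = 4, ψ(φ(6)) = ψ(6) = 3, ψ(φ(7)) = ψ(3) = 5.
Hence φψ = [1 7 2 6 4 3 5].

1 7 2 6 4 3 5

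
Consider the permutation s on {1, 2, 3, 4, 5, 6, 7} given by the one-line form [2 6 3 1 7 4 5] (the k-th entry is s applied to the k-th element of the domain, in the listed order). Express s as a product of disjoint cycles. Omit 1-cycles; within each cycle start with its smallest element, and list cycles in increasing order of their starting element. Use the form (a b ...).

(1 2 6 4)(5 7)

From 1: 1 → 2 → 6 → 4 → 1, closing the cycle (1 2 6 4).
Repeating from the next unused element and collecting all non-trivial cycles gives (1 2 6 4)(5 7).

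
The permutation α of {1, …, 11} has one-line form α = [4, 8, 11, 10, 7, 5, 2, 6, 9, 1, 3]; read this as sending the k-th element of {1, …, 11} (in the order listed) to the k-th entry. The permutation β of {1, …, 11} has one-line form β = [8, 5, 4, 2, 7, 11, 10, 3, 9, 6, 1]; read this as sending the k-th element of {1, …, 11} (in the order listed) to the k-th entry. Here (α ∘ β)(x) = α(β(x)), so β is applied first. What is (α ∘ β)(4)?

8

(α ∘ β)(4) = α(β(4)). β(4) = 2, then α(2) = 8. So (α ∘ β)(4) = 8.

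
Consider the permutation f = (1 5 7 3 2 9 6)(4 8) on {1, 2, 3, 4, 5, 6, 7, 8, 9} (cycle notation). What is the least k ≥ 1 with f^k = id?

The cycle type of f is (7, 2).
The order of f is the least common multiple of its cycle lengths: lcm(7, 2) = 14.

14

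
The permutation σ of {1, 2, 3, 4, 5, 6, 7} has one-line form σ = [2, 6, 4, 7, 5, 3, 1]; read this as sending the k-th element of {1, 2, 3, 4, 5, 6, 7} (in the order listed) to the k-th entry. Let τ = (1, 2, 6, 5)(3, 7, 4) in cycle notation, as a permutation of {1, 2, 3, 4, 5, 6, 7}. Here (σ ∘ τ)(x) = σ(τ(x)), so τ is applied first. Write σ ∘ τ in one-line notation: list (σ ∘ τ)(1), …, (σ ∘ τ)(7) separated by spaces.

Chase each element through τ then σ: 1 → 2 → 6; 2 → 6 → 3; 3 → 7 → 1; 4 → 3 → 4; 5 → 1 → 2; 6 → 5 → 5; 7 → 4 → 7.
So σ ∘ τ in one-line form is 6 3 1 4 2 5 7.

6 3 1 4 2 5 7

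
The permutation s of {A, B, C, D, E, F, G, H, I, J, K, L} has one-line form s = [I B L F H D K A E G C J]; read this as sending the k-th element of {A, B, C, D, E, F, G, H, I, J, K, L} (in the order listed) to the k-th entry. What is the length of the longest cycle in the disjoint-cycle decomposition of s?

5

Decomposing into disjoint cycles gives (A I E H)(C L J G K)(D F); the longest has length 5.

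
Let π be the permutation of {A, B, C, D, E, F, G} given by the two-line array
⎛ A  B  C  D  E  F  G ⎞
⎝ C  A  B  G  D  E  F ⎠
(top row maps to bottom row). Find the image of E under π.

The entry below E in the array is D, so π(E) = D.

D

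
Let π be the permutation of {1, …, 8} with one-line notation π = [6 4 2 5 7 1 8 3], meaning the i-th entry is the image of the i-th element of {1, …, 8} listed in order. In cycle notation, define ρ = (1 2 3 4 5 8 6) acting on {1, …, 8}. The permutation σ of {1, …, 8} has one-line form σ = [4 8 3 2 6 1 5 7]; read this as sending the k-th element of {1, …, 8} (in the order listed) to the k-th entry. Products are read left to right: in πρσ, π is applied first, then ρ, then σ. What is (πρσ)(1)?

4

Chase 1: π(1) = 6; ρ(6) = 1; σ(1) = 4. Hence (πρσ)(1) = 4.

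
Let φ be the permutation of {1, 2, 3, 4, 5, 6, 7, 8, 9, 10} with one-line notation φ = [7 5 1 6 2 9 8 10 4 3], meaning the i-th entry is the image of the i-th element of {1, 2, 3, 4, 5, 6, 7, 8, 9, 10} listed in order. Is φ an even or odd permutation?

odd

In disjoint-cycle form the cycle lengths are 5, 3, 2.
A cycle is odd iff its length is even; φ has 1 even-length cycle, so sgn(φ) = (−1)^1 and φ is odd.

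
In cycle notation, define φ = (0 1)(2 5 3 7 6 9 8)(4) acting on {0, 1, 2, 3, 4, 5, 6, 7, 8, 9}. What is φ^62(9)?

9 lies in the 7-cycle (2 5 3 7 6 9 8).
Since the cycle has length 7, φ^62 acts on it the same as φ^6 (62 mod 7 = 6).
Stepping 6 places around the cycle: 9 → 8 → 2 → 5 → 3 → 7 → 6.

6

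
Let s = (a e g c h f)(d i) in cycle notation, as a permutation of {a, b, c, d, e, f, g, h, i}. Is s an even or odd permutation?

The cycle lengths are 6, 2, 1.
A cycle of length ℓ contributes ℓ−1 transpositions, so s is a product of 5 + 1 = 6 transpositions — even.

even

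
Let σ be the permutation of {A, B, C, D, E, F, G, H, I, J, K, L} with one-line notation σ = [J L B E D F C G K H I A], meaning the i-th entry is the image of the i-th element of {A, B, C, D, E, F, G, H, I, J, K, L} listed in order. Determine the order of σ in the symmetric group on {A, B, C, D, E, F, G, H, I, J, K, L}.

The disjoint-cycle form of σ has cycle lengths 7, 2, 2, 1.
Since disjoint cycles commute, ord(σ) = lcm(7, 2, 2) = 14.

14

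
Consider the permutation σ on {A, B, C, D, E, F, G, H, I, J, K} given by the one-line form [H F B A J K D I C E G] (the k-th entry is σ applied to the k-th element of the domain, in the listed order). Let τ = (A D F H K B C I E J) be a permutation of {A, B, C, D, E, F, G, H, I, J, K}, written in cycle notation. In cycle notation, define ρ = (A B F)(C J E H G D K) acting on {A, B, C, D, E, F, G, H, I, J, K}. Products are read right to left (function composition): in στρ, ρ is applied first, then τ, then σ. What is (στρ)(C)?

H

Chase C: ρ(C) = J; τ(J) = A; σ(A) = H. Hence (στρ)(C) = H.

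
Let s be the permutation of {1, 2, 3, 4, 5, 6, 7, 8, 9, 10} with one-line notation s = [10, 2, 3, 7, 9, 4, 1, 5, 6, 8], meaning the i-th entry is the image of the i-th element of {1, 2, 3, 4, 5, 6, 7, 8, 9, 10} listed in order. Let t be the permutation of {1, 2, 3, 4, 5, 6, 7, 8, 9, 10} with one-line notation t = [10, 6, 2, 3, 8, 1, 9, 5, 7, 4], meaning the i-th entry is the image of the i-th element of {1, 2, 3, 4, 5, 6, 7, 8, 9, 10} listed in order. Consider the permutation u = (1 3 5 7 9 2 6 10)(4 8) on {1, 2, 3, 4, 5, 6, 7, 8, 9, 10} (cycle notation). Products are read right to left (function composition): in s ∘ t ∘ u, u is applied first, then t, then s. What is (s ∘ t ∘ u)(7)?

1

(s ∘ t ∘ u)(7) = s(t(u(7))). u(7) = 9, then t(9) = 7, then s(7) = 1, so the result is 1.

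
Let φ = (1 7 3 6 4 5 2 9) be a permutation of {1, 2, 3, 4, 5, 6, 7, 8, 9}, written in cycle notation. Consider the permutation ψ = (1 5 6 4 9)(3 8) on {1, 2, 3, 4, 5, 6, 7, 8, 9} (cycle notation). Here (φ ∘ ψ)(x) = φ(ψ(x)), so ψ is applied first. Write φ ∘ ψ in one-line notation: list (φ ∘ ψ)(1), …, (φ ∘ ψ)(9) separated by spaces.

(φ ∘ ψ)(x) = φ(ψ(x)). Computing each image: φ(ψ(1)) = φ(5) = 2, φ(ψ(2)) = φ(2) = 9, φ(ψ(3)) = φ(8) = 8, φ(ψ(4)) = φ(9) = 1, φ(ψ(5)) = φ(6) = 4, φ(ψ(6)) = φ(4) = 5, φ(ψ(7)) = φ(7) = 3, φ(ψ(8)) = φ(3) = 6, φ(ψ(9)) = φ(1) = 7.
Hence φ ∘ ψ = [2 9 8 1 4 5 3 6 7].

2 9 8 1 4 5 3 6 7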